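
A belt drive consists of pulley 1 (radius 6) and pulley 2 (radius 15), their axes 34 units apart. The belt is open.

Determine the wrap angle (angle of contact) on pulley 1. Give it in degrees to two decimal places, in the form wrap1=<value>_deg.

wrap1=149.30_deg

open belt: β = asin((r2−r1)/C) = asin(9/34) = 15.3495°
wrap1 = π − 2β = 149.3010°
wrap2 = π + 2β = 210.6990°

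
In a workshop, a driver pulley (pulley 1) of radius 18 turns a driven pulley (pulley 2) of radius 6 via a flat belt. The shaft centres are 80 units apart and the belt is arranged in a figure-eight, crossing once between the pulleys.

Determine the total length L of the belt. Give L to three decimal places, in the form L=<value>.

L=242.654

crossed belt: β = asin((r1+r2)/C) = asin(24/80) = 17.4576°
wrap1 = wrap2 = π + 2β = 214.9152°
tangent length = C·cosβ = 76.3151
L = (r1+r2)·wrap + 2·C·cosβ = 24·3.7510 + 2·76.3151 = 242.6537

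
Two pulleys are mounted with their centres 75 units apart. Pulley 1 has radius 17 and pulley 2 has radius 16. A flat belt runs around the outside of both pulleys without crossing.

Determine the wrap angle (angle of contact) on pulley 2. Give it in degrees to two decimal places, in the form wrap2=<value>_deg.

wrap2=178.47_deg

open belt: β = asin((r2−r1)/C) = asin(-1/75) = -0.7640°
wrap1 = π − 2β = 181.5279°
wrap2 = π + 2β = 178.4721°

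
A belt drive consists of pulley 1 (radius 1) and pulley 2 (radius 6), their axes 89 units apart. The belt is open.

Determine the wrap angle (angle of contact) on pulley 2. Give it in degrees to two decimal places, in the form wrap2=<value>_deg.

open belt: β = asin((r2−r1)/C) = asin(5/89) = 3.2206°
wrap1 = π − 2β = 173.5589°
wrap2 = π + 2β = 186.4411°

wrap2=186.44_deg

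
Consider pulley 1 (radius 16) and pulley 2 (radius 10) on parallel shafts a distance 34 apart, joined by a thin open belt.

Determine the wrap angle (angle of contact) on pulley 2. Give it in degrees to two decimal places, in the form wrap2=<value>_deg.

open belt: β = asin((r2−r1)/C) = asin(-6/34) = -10.1642°
wrap1 = π − 2β = 200.3285°
wrap2 = π + 2β = 159.6715°

wrap2=159.67_deg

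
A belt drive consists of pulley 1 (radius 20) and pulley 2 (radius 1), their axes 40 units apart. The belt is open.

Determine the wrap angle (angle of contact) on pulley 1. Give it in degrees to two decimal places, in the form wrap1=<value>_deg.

open belt: β = asin((r2−r1)/C) = asin(-19/40) = -28.3594°
wrap1 = π − 2β = 236.7187°
wrap2 = π + 2β = 123.2813°

wrap1=236.72_deg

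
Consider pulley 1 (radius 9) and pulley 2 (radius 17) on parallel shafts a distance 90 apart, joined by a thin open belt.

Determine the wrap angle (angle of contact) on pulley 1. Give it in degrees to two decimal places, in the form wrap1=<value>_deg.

wrap1=169.80_deg

open belt: β = asin((r2−r1)/C) = asin(8/90) = 5.0997°
wrap1 = π − 2β = 169.8006°
wrap2 = π + 2β = 190.1994°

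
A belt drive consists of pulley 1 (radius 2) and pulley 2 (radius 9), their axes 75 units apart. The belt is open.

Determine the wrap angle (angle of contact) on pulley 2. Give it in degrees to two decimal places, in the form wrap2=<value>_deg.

open belt: β = asin((r2−r1)/C) = asin(7/75) = 5.3554°
wrap1 = π − 2β = 169.2892°
wrap2 = π + 2β = 190.7108°

wrap2=190.71_deg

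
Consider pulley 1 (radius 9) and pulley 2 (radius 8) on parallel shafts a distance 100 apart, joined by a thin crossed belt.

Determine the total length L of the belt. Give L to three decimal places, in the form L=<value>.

crossed belt: β = asin((r1+r2)/C) = asin(17/100) = 9.7878°
wrap1 = wrap2 = π + 2β = 199.5756°
tangent length = C·cosβ = 98.5444
L = (r1+r2)·wrap + 2·C·cosβ = 17·3.4833 + 2·98.5444 = 256.3041

L=256.304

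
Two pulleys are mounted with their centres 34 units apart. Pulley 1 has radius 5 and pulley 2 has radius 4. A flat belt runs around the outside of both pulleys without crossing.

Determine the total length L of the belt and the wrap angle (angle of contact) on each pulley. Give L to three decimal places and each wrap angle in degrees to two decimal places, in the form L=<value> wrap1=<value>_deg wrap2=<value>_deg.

L=96.304 wrap1=183.37_deg wrap2=176.63_deg

open belt: β = asin((r2−r1)/C) = asin(-1/34) = -1.6854°
wrap1 = π − 2β = 183.3708°
wrap2 = π + 2β = 176.6292°
tangent length = C·cosβ = 33.9853
L = r1·wrap1 + r2·wrap2 + 2·C·cosβ = 5·3.2004 + 4·3.0828 + 2·33.9853 = 96.3037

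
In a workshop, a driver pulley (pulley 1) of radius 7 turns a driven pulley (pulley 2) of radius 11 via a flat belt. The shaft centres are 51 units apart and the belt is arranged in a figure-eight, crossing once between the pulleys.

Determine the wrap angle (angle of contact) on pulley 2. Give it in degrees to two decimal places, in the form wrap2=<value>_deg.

wrap2=221.33_deg

crossed belt: β = asin((r1+r2)/C) = asin(18/51) = 20.6673°
wrap1 = wrap2 = π + 2β = 221.3346°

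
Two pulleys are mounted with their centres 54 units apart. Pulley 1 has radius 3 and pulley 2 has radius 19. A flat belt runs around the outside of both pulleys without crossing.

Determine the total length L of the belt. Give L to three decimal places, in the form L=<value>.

L=181.891

open belt: β = asin((r2−r1)/C) = asin(16/54) = 17.2353°
wrap1 = π − 2β = 145.5294°
wrap2 = π + 2β = 214.4706°
tangent length = C·cosβ = 51.5752
L = r1·wrap1 + r2·wrap2 + 2·C·cosβ = 3·2.5400 + 19·3.7432 + 2·51.5752 = 181.8914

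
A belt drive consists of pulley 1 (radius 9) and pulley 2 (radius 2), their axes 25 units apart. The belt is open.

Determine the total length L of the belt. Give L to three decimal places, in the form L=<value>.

L=86.531

open belt: β = asin((r2−r1)/C) = asin(-7/25) = -16.2602°
wrap1 = π − 2β = 212.5204°
wrap2 = π + 2β = 147.4796°
tangent length = C·cosβ = 24.0000
L = r1·wrap1 + r2·wrap2 + 2·C·cosβ = 9·3.7092 + 2·2.5740 + 2·24.0000 = 86.5306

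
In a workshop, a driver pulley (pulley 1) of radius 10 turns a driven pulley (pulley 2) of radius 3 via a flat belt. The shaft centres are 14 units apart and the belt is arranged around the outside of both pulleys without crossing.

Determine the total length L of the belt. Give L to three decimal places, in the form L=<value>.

open belt: β = asin((r2−r1)/C) = asin(-7/14) = -30.0000°
wrap1 = π − 2β = 240.0000°
wrap2 = π + 2β = 120.0000°
tangent length = C·cosβ = 12.1244
L = r1·wrap1 + r2·wrap2 + 2·C·cosβ = 10·4.1888 + 3·2.0944 + 2·12.1244 = 72.4198

L=72.420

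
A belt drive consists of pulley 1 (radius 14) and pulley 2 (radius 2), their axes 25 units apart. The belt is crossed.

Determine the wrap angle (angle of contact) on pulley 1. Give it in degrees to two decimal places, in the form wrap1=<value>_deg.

crossed belt: β = asin((r1+r2)/C) = asin(16/25) = 39.7918°
wrap1 = wrap2 = π + 2β = 259.5836°

wrap1=259.58_deg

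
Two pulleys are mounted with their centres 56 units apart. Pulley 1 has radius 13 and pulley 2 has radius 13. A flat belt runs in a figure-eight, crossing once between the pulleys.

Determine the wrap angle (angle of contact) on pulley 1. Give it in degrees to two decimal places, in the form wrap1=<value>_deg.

wrap1=235.33_deg

crossed belt: β = asin((r1+r2)/C) = asin(26/56) = 27.6640°
wrap1 = wrap2 = π + 2β = 235.3280°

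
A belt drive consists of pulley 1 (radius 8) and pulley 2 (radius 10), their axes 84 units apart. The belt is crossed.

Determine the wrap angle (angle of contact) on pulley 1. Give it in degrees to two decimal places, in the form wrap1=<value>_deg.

crossed belt: β = asin((r1+r2)/C) = asin(18/84) = 12.3736°
wrap1 = wrap2 = π + 2β = 204.7473°

wrap1=204.75_deg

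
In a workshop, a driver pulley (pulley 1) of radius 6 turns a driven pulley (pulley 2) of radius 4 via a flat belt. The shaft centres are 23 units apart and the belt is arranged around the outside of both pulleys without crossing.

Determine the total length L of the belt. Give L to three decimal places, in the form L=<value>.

L=77.590

open belt: β = asin((r2−r1)/C) = asin(-2/23) = -4.9885°
wrap1 = π − 2β = 189.9771°
wrap2 = π + 2β = 170.0229°
tangent length = C·cosβ = 22.9129
L = r1·wrap1 + r2·wrap2 + 2·C·cosβ = 6·3.3157 + 4·2.9675 + 2·22.9129 = 77.5899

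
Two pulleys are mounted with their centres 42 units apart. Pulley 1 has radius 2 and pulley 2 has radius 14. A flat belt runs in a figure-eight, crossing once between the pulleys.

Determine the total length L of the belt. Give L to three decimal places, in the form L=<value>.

crossed belt: β = asin((r1+r2)/C) = asin(16/42) = 22.3927°
wrap1 = wrap2 = π + 2β = 224.7854°
tangent length = C·cosβ = 38.8330
L = (r1+r2)·wrap + 2·C·cosβ = 16·3.9232 + 2·38.8330 = 140.4379

L=140.438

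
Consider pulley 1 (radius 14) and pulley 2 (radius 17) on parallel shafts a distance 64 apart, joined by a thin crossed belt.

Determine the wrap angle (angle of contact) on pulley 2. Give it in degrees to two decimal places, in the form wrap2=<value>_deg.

crossed belt: β = asin((r1+r2)/C) = asin(31/64) = 28.9715°
wrap1 = wrap2 = π + 2β = 237.9431°

wrap2=237.94_deg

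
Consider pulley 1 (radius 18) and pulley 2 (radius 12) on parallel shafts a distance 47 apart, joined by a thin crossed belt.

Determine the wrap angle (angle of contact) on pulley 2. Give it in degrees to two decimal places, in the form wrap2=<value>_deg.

wrap2=259.33_deg

crossed belt: β = asin((r1+r2)/C) = asin(30/47) = 39.6650°
wrap1 = wrap2 = π + 2β = 259.3300°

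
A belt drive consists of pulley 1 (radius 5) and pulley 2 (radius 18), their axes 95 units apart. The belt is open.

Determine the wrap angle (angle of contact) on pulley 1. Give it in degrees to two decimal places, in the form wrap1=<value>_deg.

open belt: β = asin((r2−r1)/C) = asin(13/95) = 7.8652°
wrap1 = π − 2β = 164.2697°
wrap2 = π + 2β = 195.7303°

wrap1=164.27_deg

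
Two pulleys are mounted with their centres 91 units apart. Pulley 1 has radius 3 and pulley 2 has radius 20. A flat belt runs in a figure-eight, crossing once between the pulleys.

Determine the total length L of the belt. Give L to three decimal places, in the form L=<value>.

L=260.101

crossed belt: β = asin((r1+r2)/C) = asin(23/91) = 14.6401°
wrap1 = wrap2 = π + 2β = 209.2803°
tangent length = C·cosβ = 88.0454
L = (r1+r2)·wrap + 2·C·cosβ = 23·3.6526 + 2·88.0454 = 260.1014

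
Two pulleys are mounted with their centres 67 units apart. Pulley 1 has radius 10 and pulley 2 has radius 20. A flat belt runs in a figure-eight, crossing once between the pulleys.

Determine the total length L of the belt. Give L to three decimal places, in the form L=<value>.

crossed belt: β = asin((r1+r2)/C) = asin(30/67) = 26.6001°
wrap1 = wrap2 = π + 2β = 233.2003°
tangent length = C·cosβ = 59.9083
L = (r1+r2)·wrap + 2·C·cosβ = 30·4.0701 + 2·59.9083 = 241.9199

L=241.920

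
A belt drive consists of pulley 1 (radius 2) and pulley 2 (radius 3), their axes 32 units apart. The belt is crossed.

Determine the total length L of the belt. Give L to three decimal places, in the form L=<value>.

L=80.491

crossed belt: β = asin((r1+r2)/C) = asin(5/32) = 8.9893°
wrap1 = wrap2 = π + 2β = 197.9786°
tangent length = C·cosβ = 31.6070
L = (r1+r2)·wrap + 2·C·cosβ = 5·3.4554 + 2·31.6070 = 80.4908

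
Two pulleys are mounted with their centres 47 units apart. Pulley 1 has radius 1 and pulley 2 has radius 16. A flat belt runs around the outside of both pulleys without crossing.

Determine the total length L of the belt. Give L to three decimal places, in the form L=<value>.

open belt: β = asin((r2−r1)/C) = asin(15/47) = 18.6115°
wrap1 = π − 2β = 142.7771°
wrap2 = π + 2β = 217.2229°
tangent length = C·cosβ = 44.5421
L = r1·wrap1 + r2·wrap2 + 2·C·cosβ = 1·2.4919 + 16·3.7913 + 2·44.5421 = 152.2362

L=152.236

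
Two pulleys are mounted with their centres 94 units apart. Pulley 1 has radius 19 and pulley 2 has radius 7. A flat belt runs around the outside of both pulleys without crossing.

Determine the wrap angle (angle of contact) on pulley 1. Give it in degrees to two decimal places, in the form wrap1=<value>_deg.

open belt: β = asin((r2−r1)/C) = asin(-12/94) = -7.3344°
wrap1 = π − 2β = 194.6687°
wrap2 = π + 2β = 165.3313°

wrap1=194.67_deg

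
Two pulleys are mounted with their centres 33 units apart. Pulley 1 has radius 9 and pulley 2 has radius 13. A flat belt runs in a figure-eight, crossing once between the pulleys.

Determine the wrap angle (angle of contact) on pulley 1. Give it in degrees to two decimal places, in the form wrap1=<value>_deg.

wrap1=263.62_deg

crossed belt: β = asin((r1+r2)/C) = asin(22/33) = 41.8103°
wrap1 = wrap2 = π + 2β = 263.6206°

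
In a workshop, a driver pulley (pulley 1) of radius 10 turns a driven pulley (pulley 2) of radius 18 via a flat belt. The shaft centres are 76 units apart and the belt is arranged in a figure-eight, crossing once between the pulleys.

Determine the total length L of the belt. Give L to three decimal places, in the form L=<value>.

L=250.402

crossed belt: β = asin((r1+r2)/C) = asin(28/76) = 21.6183°
wrap1 = wrap2 = π + 2β = 223.2365°
tangent length = C·cosβ = 70.6541
L = (r1+r2)·wrap + 2·C·cosβ = 28·3.8962 + 2·70.6541 = 250.4021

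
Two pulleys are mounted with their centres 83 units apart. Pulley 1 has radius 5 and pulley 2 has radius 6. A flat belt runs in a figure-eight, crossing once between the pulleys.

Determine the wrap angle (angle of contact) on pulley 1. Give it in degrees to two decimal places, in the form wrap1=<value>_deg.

wrap1=195.23_deg

crossed belt: β = asin((r1+r2)/C) = asin(11/83) = 7.6158°
wrap1 = wrap2 = π + 2β = 195.2316°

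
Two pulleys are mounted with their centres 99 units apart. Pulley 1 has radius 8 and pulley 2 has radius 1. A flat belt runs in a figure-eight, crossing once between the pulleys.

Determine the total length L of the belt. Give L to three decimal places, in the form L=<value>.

crossed belt: β = asin((r1+r2)/C) = asin(9/99) = 5.2159°
wrap1 = wrap2 = π + 2β = 190.4318°
tangent length = C·cosβ = 98.5901
L = (r1+r2)·wrap + 2·C·cosβ = 9·3.3237 + 2·98.5901 = 227.0931

L=227.093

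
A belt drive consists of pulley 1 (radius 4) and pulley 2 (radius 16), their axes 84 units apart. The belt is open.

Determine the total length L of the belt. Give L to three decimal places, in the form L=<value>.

L=232.549

open belt: β = asin((r2−r1)/C) = asin(12/84) = 8.2132°
wrap1 = π − 2β = 163.5736°
wrap2 = π + 2β = 196.4264°
tangent length = C·cosβ = 83.1384
L = r1·wrap1 + r2·wrap2 + 2·C·cosβ = 4·2.8549 + 16·3.4283 + 2·83.1384 = 232.5491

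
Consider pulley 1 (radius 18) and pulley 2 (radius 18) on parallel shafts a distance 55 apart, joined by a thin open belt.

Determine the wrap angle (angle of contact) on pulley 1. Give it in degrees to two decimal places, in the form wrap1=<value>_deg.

wrap1=180.00_deg

open belt: β = asin((r2−r1)/C) = asin(0/55) = 0.0000°
wrap1 = π − 2β = 180.0000°
wrap2 = π + 2β = 180.0000°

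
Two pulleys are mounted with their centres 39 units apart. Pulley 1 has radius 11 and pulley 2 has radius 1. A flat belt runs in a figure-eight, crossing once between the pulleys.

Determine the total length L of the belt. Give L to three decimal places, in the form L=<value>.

crossed belt: β = asin((r1+r2)/C) = asin(12/39) = 17.9202°
wrap1 = wrap2 = π + 2β = 215.8404°
tangent length = C·cosβ = 37.1080
L = (r1+r2)·wrap + 2·C·cosβ = 12·3.7671 + 2·37.1080 = 119.4214

L=119.421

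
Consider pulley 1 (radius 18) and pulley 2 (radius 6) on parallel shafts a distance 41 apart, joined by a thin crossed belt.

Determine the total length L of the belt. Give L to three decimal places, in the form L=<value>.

L=171.897

crossed belt: β = asin((r1+r2)/C) = asin(24/41) = 35.8288°
wrap1 = wrap2 = π + 2β = 251.6577°
tangent length = C·cosβ = 33.2415
L = (r1+r2)·wrap + 2·C·cosβ = 24·4.3923 + 2·33.2415 = 171.8972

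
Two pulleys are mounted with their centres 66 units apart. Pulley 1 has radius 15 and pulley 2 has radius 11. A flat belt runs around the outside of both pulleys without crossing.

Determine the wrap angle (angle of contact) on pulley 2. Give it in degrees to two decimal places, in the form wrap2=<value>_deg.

open belt: β = asin((r2−r1)/C) = asin(-4/66) = -3.4746°
wrap1 = π − 2β = 186.9492°
wrap2 = π + 2β = 173.0508°

wrap2=173.05_deg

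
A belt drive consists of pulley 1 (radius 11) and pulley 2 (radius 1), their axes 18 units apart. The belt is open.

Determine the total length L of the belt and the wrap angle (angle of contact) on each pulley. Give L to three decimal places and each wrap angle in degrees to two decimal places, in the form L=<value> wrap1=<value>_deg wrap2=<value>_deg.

L=79.413 wrap1=247.50_deg wrap2=112.50_deg

open belt: β = asin((r2−r1)/C) = asin(-10/18) = -33.7490°
wrap1 = π − 2β = 247.4980°
wrap2 = π + 2β = 112.5020°
tangent length = C·cosβ = 14.9666
L = r1·wrap1 + r2·wrap2 + 2·C·cosβ = 11·4.3197 + 1·1.9635 + 2·14.9666 = 79.4130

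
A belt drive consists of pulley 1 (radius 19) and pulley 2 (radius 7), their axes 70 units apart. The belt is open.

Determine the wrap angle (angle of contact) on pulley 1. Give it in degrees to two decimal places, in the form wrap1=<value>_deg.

wrap1=199.74_deg

open belt: β = asin((r2−r1)/C) = asin(-12/70) = -9.8709°
wrap1 = π − 2β = 199.7418°
wrap2 = π + 2β = 160.2582°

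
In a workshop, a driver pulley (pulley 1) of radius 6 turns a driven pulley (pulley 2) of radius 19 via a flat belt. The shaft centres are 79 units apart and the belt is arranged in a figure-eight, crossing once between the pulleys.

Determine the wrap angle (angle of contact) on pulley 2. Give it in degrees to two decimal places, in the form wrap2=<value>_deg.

crossed belt: β = asin((r1+r2)/C) = asin(25/79) = 18.4487°
wrap1 = wrap2 = π + 2β = 216.8974°

wrap2=216.90_deg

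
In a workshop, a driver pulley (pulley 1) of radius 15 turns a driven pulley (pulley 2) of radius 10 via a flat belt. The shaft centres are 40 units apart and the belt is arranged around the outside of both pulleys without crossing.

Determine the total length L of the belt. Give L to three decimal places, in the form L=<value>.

open belt: β = asin((r2−r1)/C) = asin(-5/40) = -7.1808°
wrap1 = π − 2β = 194.3615°
wrap2 = π + 2β = 165.6385°
tangent length = C·cosβ = 39.6863
L = r1·wrap1 + r2·wrap2 + 2·C·cosβ = 15·3.3922 + 10·2.8909 + 2·39.6863 = 159.1656

L=159.166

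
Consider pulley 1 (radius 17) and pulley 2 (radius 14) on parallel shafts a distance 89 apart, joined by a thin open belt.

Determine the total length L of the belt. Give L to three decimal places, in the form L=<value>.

L=275.491

open belt: β = asin((r2−r1)/C) = asin(-3/89) = -1.9317°
wrap1 = π − 2β = 183.8634°
wrap2 = π + 2β = 176.1366°
tangent length = C·cosβ = 88.9494
L = r1·wrap1 + r2·wrap2 + 2·C·cosβ = 17·3.2090 + 14·3.0742 + 2·88.9494 = 275.4905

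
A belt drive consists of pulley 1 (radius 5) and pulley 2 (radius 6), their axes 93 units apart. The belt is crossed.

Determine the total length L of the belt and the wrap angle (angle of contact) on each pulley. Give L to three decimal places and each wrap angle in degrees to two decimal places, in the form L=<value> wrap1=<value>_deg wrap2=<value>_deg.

L=221.860 wrap1=193.59_deg wrap2=193.59_deg

crossed belt: β = asin((r1+r2)/C) = asin(11/93) = 6.7928°
wrap1 = wrap2 = π + 2β = 193.5856°
tangent length = C·cosβ = 92.3472
L = (r1+r2)·wrap + 2·C·cosβ = 11·3.3787 + 2·92.3472 = 221.8601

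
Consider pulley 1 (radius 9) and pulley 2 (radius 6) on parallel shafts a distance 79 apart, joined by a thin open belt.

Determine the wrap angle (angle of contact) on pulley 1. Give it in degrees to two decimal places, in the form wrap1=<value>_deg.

open belt: β = asin((r2−r1)/C) = asin(-3/79) = -2.1763°
wrap1 = π − 2β = 184.3526°
wrap2 = π + 2β = 175.6474°

wrap1=184.35_deg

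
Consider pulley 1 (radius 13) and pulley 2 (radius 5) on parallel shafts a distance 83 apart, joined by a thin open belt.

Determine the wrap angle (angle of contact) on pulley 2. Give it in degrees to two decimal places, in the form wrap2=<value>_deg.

wrap2=168.94_deg

open belt: β = asin((r2−r1)/C) = asin(-8/83) = -5.5311°
wrap1 = π − 2β = 191.0621°
wrap2 = π + 2β = 168.9379°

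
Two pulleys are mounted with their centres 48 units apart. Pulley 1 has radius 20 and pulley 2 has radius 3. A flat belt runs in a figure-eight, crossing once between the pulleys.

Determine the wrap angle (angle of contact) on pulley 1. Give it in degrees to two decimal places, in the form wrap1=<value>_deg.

wrap1=237.26_deg

crossed belt: β = asin((r1+r2)/C) = asin(23/48) = 28.6310°
wrap1 = wrap2 = π + 2β = 237.2620°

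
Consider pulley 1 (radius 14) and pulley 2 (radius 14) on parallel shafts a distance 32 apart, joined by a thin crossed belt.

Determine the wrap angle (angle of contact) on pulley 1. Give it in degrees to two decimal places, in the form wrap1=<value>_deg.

crossed belt: β = asin((r1+r2)/C) = asin(28/32) = 61.0450°
wrap1 = wrap2 = π + 2β = 302.0900°

wrap1=302.09_deg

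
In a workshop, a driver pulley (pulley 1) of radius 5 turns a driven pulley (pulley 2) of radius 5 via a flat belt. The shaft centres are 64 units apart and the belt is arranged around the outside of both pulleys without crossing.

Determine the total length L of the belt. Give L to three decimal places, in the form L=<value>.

L=159.416

open belt: β = asin((r2−r1)/C) = asin(0/64) = 0.0000°
wrap1 = π − 2β = 180.0000°
wrap2 = π + 2β = 180.0000°
tangent length = C·cosβ = 64.0000
L = r1·wrap1 + r2·wrap2 + 2·C·cosβ = 5·3.1416 + 5·3.1416 + 2·64.0000 = 159.4159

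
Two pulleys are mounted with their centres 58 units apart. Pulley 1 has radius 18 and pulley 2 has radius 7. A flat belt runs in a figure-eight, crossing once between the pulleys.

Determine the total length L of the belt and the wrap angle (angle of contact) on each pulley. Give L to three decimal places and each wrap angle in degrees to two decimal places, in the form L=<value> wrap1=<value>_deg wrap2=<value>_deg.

L=205.493 wrap1=231.07_deg wrap2=231.07_deg

crossed belt: β = asin((r1+r2)/C) = asin(25/58) = 25.5332°
wrap1 = wrap2 = π + 2β = 231.0665°
tangent length = C·cosβ = 52.3355
L = (r1+r2)·wrap + 2·C·cosβ = 25·4.0329 + 2·52.3355 = 205.4927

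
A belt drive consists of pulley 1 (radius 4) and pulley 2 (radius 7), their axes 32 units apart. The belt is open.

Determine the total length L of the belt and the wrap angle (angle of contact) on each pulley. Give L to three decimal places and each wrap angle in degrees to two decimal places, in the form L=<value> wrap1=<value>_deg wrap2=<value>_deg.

L=98.839 wrap1=169.24_deg wrap2=190.76_deg

open belt: β = asin((r2−r1)/C) = asin(3/32) = 5.3794°
wrap1 = π − 2β = 169.2412°
wrap2 = π + 2β = 190.7588°
tangent length = C·cosβ = 31.8591
L = r1·wrap1 + r2·wrap2 + 2·C·cosβ = 4·2.9538 + 7·3.3294 + 2·31.8591 = 98.8390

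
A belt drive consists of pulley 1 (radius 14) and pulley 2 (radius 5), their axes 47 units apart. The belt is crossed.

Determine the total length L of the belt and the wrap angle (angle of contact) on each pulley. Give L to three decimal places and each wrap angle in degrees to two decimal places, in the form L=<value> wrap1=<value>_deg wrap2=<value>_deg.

crossed belt: β = asin((r1+r2)/C) = asin(19/47) = 23.8445°
wrap1 = wrap2 = π + 2β = 227.6889°
tangent length = C·cosβ = 42.9884
L = (r1+r2)·wrap + 2·C·cosβ = 19·3.9739 + 2·42.9884 = 161.4813

L=161.481 wrap1=227.69_deg wrap2=227.69_deg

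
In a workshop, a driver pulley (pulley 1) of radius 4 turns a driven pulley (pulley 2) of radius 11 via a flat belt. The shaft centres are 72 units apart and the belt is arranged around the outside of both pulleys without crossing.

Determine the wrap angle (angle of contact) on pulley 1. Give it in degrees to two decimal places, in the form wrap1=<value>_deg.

open belt: β = asin((r2−r1)/C) = asin(7/72) = 5.5792°
wrap1 = π − 2β = 168.8415°
wrap2 = π + 2β = 191.1585°

wrap1=168.84_deg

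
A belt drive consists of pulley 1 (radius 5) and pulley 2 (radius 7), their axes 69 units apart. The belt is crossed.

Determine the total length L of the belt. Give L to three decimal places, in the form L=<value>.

L=177.791

crossed belt: β = asin((r1+r2)/C) = asin(12/69) = 10.0154°
wrap1 = wrap2 = π + 2β = 200.0308°
tangent length = C·cosβ = 67.9485
L = (r1+r2)·wrap + 2·C·cosβ = 12·3.4912 + 2·67.9485 = 177.7914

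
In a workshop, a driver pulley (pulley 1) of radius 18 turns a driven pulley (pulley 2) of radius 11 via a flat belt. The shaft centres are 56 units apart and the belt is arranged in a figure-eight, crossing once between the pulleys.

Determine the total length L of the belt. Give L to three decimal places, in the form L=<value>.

crossed belt: β = asin((r1+r2)/C) = asin(29/56) = 31.1886°
wrap1 = wrap2 = π + 2β = 242.3772°
tangent length = C·cosβ = 47.9062
L = (r1+r2)·wrap + 2·C·cosβ = 29·4.2303 + 2·47.9062 = 218.4905

L=218.490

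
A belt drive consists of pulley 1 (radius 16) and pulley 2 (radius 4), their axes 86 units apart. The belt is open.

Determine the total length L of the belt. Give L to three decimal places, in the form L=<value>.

open belt: β = asin((r2−r1)/C) = asin(-12/86) = -8.0209°
wrap1 = π − 2β = 196.0419°
wrap2 = π + 2β = 163.9581°
tangent length = C·cosβ = 85.1587
L = r1·wrap1 + r2·wrap2 + 2·C·cosβ = 16·3.4216 + 4·2.8616 + 2·85.1587 = 236.5090

L=236.509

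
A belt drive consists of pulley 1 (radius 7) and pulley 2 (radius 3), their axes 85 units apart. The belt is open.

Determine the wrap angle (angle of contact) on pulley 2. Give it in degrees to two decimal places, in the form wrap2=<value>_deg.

wrap2=174.61_deg

open belt: β = asin((r2−r1)/C) = asin(-4/85) = -2.6973°
wrap1 = π − 2β = 185.3945°
wrap2 = π + 2β = 174.6055°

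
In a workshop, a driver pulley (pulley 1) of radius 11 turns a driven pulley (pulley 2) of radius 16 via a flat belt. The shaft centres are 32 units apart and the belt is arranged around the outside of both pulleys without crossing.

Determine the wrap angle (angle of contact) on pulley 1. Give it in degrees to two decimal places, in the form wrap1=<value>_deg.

open belt: β = asin((r2−r1)/C) = asin(5/32) = 8.9893°
wrap1 = π − 2β = 162.0214°
wrap2 = π + 2β = 197.9786°

wrap1=162.02_deg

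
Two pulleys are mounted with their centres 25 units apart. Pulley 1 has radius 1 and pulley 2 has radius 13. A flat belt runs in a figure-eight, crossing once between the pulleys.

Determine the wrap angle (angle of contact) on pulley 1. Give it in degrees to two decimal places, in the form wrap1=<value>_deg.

crossed belt: β = asin((r1+r2)/C) = asin(14/25) = 34.0558°
wrap1 = wrap2 = π + 2β = 248.1116°

wrap1=248.11_deg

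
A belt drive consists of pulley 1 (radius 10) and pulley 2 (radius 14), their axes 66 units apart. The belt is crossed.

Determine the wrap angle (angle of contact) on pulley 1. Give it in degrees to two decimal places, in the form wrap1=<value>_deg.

wrap1=222.65_deg

crossed belt: β = asin((r1+r2)/C) = asin(24/66) = 21.3237°
wrap1 = wrap2 = π + 2β = 222.6474°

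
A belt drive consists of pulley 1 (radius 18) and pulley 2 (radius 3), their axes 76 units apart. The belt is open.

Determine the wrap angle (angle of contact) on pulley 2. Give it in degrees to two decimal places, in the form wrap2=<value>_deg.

wrap2=157.23_deg

open belt: β = asin((r2−r1)/C) = asin(-15/76) = -11.3831°
wrap1 = π − 2β = 202.7662°
wrap2 = π + 2β = 157.2338°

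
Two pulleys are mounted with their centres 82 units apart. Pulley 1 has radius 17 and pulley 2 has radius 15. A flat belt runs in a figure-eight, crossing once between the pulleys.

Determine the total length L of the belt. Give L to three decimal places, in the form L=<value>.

L=277.185

crossed belt: β = asin((r1+r2)/C) = asin(32/82) = 22.9697°
wrap1 = wrap2 = π + 2β = 225.9394°
tangent length = C·cosβ = 75.4983
L = (r1+r2)·wrap + 2·C·cosβ = 32·3.9434 + 2·75.4983 = 277.1850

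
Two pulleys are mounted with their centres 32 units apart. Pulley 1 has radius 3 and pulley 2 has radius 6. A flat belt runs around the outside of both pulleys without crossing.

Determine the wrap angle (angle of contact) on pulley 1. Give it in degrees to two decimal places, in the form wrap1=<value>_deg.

open belt: β = asin((r2−r1)/C) = asin(3/32) = 5.3794°
wrap1 = π − 2β = 169.2412°
wrap2 = π + 2β = 190.7588°

wrap1=169.24_deg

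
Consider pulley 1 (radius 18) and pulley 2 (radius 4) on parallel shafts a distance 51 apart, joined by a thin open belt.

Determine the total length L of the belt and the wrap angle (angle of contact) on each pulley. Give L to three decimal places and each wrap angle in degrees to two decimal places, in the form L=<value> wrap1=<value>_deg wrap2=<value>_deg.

open belt: β = asin((r2−r1)/C) = asin(-14/51) = -15.9328°
wrap1 = π − 2β = 211.8656°
wrap2 = π + 2β = 148.1344°
tangent length = C·cosβ = 49.0408
L = r1·wrap1 + r2·wrap2 + 2·C·cosβ = 18·3.6978 + 4·2.5854 + 2·49.0408 = 174.9829

L=174.983 wrap1=211.87_deg wrap2=148.13_deg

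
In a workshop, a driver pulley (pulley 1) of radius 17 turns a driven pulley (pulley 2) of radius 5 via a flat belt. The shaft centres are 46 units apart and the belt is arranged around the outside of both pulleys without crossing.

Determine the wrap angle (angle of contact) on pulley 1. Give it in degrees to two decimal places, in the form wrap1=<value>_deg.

wrap1=210.24_deg

open belt: β = asin((r2−r1)/C) = asin(-12/46) = -15.1217°
wrap1 = π − 2β = 210.2433°
wrap2 = π + 2β = 149.7567°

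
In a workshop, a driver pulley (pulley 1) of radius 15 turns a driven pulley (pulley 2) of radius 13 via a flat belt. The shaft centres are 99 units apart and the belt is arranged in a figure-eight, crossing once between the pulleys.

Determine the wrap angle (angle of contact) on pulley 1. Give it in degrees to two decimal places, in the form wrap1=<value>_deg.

wrap1=212.86_deg

crossed belt: β = asin((r1+r2)/C) = asin(28/99) = 16.4291°
wrap1 = wrap2 = π + 2β = 212.8582°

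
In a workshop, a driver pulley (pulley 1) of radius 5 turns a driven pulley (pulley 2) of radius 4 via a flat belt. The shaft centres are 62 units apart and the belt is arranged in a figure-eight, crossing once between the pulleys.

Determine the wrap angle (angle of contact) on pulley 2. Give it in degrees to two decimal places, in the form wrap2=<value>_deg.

crossed belt: β = asin((r1+r2)/C) = asin(9/62) = 8.3466°
wrap1 = wrap2 = π + 2β = 196.6932°

wrap2=196.69_deg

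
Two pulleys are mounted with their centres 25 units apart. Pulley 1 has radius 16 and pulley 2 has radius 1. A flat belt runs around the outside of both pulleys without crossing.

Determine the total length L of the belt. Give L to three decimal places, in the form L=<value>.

L=112.712

open belt: β = asin((r2−r1)/C) = asin(-15/25) = -36.8699°
wrap1 = π − 2β = 253.7398°
wrap2 = π + 2β = 106.2602°
tangent length = C·cosβ = 20.0000
L = r1·wrap1 + r2·wrap2 + 2·C·cosβ = 16·4.4286 + 1·1.8546 + 2·20.0000 = 112.7121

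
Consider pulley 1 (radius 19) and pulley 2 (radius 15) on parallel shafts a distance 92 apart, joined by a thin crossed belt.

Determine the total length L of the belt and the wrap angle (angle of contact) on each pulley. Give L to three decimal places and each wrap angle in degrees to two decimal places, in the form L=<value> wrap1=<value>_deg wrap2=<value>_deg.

crossed belt: β = asin((r1+r2)/C) = asin(34/92) = 21.6888°
wrap1 = wrap2 = π + 2β = 223.3776°
tangent length = C·cosβ = 85.4868
L = (r1+r2)·wrap + 2·C·cosβ = 34·3.8987 + 2·85.4868 = 303.5286

L=303.529 wrap1=223.38_deg wrap2=223.38_deg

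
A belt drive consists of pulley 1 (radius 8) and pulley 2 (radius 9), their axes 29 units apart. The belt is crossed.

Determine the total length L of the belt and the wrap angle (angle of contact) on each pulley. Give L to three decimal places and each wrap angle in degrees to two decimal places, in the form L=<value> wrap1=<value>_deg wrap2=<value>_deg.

crossed belt: β = asin((r1+r2)/C) = asin(17/29) = 35.8883°
wrap1 = wrap2 = π + 2β = 251.7766°
tangent length = C·cosβ = 23.4947
L = (r1+r2)·wrap + 2·C·cosβ = 17·4.3943 + 2·23.4947 = 121.6930

L=121.693 wrap1=251.78_deg wrap2=251.78_deg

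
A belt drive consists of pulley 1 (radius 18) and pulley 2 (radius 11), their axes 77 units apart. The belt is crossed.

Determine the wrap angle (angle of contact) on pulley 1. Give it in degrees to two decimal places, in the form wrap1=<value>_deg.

crossed belt: β = asin((r1+r2)/C) = asin(29/77) = 22.1247°
wrap1 = wrap2 = π + 2β = 224.2494°

wrap1=224.25_deg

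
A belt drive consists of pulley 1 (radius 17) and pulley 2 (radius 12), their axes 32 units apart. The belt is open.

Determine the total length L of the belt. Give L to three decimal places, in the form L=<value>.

open belt: β = asin((r2−r1)/C) = asin(-5/32) = -8.9893°
wrap1 = π − 2β = 197.9786°
wrap2 = π + 2β = 162.0214°
tangent length = C·cosβ = 31.6070
L = r1·wrap1 + r2·wrap2 + 2·C·cosβ = 17·3.4554 + 12·2.8278 + 2·31.6070 = 155.8890

L=155.889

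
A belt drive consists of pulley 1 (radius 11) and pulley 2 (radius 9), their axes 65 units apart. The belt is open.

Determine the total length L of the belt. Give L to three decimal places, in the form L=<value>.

open belt: β = asin((r2−r1)/C) = asin(-2/65) = -1.7632°
wrap1 = π − 2β = 183.5265°
wrap2 = π + 2β = 176.4735°
tangent length = C·cosβ = 64.9692
L = r1·wrap1 + r2·wrap2 + 2·C·cosβ = 11·3.2031 + 9·3.0800 + 2·64.9692 = 192.8934

L=192.893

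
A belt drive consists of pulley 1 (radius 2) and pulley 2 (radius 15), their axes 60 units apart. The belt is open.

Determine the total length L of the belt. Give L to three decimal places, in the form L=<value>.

L=176.235

open belt: β = asin((r2−r1)/C) = asin(13/60) = 12.5133°
wrap1 = π − 2β = 154.9733°
wrap2 = π + 2β = 205.0267°
tangent length = C·cosβ = 58.5747
L = r1·wrap1 + r2·wrap2 + 2·C·cosβ = 2·2.7048 + 15·3.5784 + 2·58.5747 = 176.2349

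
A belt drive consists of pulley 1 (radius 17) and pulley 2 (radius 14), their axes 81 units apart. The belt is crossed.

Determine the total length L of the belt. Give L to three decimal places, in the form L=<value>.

crossed belt: β = asin((r1+r2)/C) = asin(31/81) = 22.5020°
wrap1 = wrap2 = π + 2β = 225.0040°
tangent length = C·cosβ = 74.8331
L = (r1+r2)·wrap + 2·C·cosβ = 31·3.9271 + 2·74.8331 = 271.4052

L=271.405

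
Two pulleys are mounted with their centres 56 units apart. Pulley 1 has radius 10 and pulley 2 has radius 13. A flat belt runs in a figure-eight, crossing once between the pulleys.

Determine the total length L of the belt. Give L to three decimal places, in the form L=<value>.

L=193.843

crossed belt: β = asin((r1+r2)/C) = asin(23/56) = 24.2497°
wrap1 = wrap2 = π + 2β = 228.4994°
tangent length = C·cosβ = 51.0588
L = (r1+r2)·wrap + 2·C·cosβ = 23·3.9881 + 2·51.0588 = 193.8431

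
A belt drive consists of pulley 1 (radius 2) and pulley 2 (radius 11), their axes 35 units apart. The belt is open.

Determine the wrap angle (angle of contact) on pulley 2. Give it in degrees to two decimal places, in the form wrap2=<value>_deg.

open belt: β = asin((r2−r1)/C) = asin(9/35) = 14.9006°
wrap1 = π − 2β = 150.1988°
wrap2 = π + 2β = 209.8012°

wrap2=209.80_deg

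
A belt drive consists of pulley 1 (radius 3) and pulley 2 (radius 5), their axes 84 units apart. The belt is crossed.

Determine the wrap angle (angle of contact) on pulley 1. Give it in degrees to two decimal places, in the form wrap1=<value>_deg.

wrap1=190.93_deg

crossed belt: β = asin((r1+r2)/C) = asin(8/84) = 5.4650°
wrap1 = wrap2 = π + 2β = 190.9300°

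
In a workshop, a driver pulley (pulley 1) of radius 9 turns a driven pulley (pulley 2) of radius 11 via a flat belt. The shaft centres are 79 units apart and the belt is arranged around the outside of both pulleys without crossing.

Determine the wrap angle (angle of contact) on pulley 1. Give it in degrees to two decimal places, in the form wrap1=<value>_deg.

wrap1=177.10_deg

open belt: β = asin((r2−r1)/C) = asin(2/79) = 1.4507°
wrap1 = π − 2β = 177.0986°
wrap2 = π + 2β = 182.9014°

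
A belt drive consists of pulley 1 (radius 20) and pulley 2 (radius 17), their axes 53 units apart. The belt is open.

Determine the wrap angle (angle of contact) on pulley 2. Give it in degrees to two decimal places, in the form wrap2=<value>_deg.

wrap2=173.51_deg

open belt: β = asin((r2−r1)/C) = asin(-3/53) = -3.2449°
wrap1 = π − 2β = 186.4898°
wrap2 = π + 2β = 173.5102°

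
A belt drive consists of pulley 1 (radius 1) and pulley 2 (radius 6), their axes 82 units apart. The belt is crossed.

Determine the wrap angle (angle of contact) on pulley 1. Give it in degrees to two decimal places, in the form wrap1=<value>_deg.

crossed belt: β = asin((r1+r2)/C) = asin(7/82) = 4.8971°
wrap1 = wrap2 = π + 2β = 189.7941°

wrap1=189.79_deg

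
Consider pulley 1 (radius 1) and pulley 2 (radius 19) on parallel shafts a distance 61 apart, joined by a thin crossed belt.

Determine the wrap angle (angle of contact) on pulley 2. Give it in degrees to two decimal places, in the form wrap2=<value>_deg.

crossed belt: β = asin((r1+r2)/C) = asin(20/61) = 19.1395°
wrap1 = wrap2 = π + 2β = 218.2789°

wrap2=218.28_deg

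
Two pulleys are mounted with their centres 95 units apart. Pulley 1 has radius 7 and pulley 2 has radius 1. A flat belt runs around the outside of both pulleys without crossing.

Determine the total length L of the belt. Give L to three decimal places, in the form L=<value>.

L=215.512

open belt: β = asin((r2−r1)/C) = asin(-6/95) = -3.6211°
wrap1 = π − 2β = 187.2422°
wrap2 = π + 2β = 172.7578°
tangent length = C·cosβ = 94.8103
L = r1·wrap1 + r2·wrap2 + 2·C·cosβ = 7·3.2680 + 1·3.0152 + 2·94.8103 = 215.5118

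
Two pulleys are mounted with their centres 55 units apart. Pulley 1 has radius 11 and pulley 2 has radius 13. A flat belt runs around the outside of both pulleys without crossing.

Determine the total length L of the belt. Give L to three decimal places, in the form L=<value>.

L=185.471

open belt: β = asin((r2−r1)/C) = asin(2/55) = 2.0839°
wrap1 = π − 2β = 175.8321°
wrap2 = π + 2β = 184.1679°
tangent length = C·cosβ = 54.9636
L = r1·wrap1 + r2·wrap2 + 2·C·cosβ = 11·3.0688 + 13·3.2143 + 2·54.9636 = 185.4710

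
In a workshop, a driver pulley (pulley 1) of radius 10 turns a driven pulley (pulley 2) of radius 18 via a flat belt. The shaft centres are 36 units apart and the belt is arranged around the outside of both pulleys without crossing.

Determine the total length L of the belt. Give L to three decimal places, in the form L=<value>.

open belt: β = asin((r2−r1)/C) = asin(8/36) = 12.8396°
wrap1 = π − 2β = 154.3208°
wrap2 = π + 2β = 205.6792°
tangent length = C·cosβ = 35.0999
L = r1·wrap1 + r2·wrap2 + 2·C·cosβ = 10·2.6934 + 18·3.5898 + 2·35.0999 = 161.7498

L=161.750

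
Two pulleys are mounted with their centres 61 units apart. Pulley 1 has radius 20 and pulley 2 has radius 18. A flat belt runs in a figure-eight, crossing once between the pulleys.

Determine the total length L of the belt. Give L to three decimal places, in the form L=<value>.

L=265.927

crossed belt: β = asin((r1+r2)/C) = asin(38/61) = 38.5319°
wrap1 = wrap2 = π + 2β = 257.0639°
tangent length = C·cosβ = 47.7179
L = (r1+r2)·wrap + 2·C·cosβ = 38·4.4866 + 2·47.7179 = 265.9271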